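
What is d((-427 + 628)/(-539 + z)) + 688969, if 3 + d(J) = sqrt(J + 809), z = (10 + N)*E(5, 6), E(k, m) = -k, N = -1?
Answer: 688966 + sqrt(68949230)/292 ≈ 6.8899e+5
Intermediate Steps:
z = -45 (z = (10 - 1)*(-1*5) = 9*(-5) = -45)
d(J) = -3 + sqrt(809 + J) (d(J) = -3 + sqrt(J + 809) = -3 + sqrt(809 + J))
d((-427 + 628)/(-539 + z)) + 688969 = (-3 + sqrt(809 + (-427 + 628)/(-539 - 45))) + 688969 = (-3 + sqrt(809 + 201/(-584))) + 688969 = (-3 + sqrt(809 + 201*(-1/584))) + 688969 = (-3 + sqrt(809 - 201/584)) + 688969 = (-3 + sqrt(472255/584)) + 688969 = (-3 + sqrt(68949230)/292) + 688969 = 688966 + sqrt(68949230)/292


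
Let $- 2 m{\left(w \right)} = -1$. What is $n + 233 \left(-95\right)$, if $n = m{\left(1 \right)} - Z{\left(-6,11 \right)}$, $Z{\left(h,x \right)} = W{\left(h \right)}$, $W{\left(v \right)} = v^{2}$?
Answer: $- \frac{44341}{2} \approx -22171.0$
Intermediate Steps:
$m{\left(w \right)} = \frac{1}{2}$ ($m{\left(w \right)} = \left(- \frac{1}{2}\right) \left(-1\right) = \frac{1}{2}$)
$Z{\left(h,x \right)} = h^{2}$
$n = - \frac{71}{2}$ ($n = \frac{1}{2} - \left(-6\right)^{2} = \frac{1}{2} - 36 = - \frac{71}{2} \approx -35.5$)
$n + 233 \left(-95\right) = - \frac{71}{2} + 233 \left(-95\right) = - \frac{71}{2} - 22135 = - \frac{44341}{2}$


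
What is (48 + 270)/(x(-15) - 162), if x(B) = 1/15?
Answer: -4770/2429 ≈ -1.9638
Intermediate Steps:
x(B) = 1/15
(48 + 270)/(x(-15) - 162) = (48 + 270)/(1/15 - 162) = 318/(-2429/15) = 318*(-15/2429) = -4770/2429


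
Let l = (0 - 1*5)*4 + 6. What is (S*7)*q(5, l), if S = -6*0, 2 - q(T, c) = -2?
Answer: 0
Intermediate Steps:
l = -14 (l = (0 - 5)*4 + 6 = -5*4 + 6 = -20 + 6 = -14)
q(T, c) = 4 (q(T, c) = 2 - 1*(-2) = 2 + 2 = 4)
S = 0
(S*7)*q(5, l) = (0*7)*4 = 0*4 = 0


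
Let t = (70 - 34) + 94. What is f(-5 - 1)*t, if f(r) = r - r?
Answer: 0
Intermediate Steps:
t = 130 (t = 36 + 94 = 130)
f(r) = 0
f(-5 - 1)*t = 0*130 = 0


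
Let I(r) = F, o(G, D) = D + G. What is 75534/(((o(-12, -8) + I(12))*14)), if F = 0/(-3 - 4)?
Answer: -37767/140 ≈ -269.76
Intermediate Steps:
F = 0 (F = 0/(-7) = 0*(-⅐) = 0)
I(r) = 0
75534/(((o(-12, -8) + I(12))*14)) = 75534/((((-8 - 12) + 0)*14)) = 75534/(((-20 + 0)*14)) = 75534/((-20*14)) = 75534/(-280) = 75534*(-1/280) = -37767/140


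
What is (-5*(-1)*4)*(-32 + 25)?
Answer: -140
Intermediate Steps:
(-5*(-1)*4)*(-32 + 25) = (5*4)*(-7) = 20*(-7) = -140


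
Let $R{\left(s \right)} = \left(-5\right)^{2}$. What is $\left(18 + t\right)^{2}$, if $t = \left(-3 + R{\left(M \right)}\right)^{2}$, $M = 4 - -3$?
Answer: $252004$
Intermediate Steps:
$M = 7$ ($M = 4 + 3 = 7$)
$R{\left(s \right)} = 25$
$t = 484$ ($t = \left(-3 + 25\right)^{2} = 22^{2} = 484$)
$\left(18 + t\right)^{2} = \left(18 + 484\right)^{2} = 502^{2} = 252004$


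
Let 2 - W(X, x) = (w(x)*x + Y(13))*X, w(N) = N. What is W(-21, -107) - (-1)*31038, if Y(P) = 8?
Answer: 271637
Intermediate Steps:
W(X, x) = 2 - X*(8 + x²) (W(X, x) = 2 - (x*x + 8)*X = 2 - (x² + 8)*X = 2 - (8 + x²)*X = 2 - X*(8 + x²))
W(-21, -107) - (-1)*31038 = (2 - 8*(-21) - 1*(-21)*(-107)²) - (-1)*31038 = (2 + 168 - 1*(-21)*11449) - 1*(-31038) = (2 + 168 + 240429) + 31038 = 240599 + 31038 = 271637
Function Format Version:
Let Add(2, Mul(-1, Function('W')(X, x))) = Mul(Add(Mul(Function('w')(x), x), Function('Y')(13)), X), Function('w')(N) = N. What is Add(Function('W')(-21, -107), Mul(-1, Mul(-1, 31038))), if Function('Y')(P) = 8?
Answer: 271637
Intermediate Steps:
Function('W')(X, x) = Add(2, Mul(-1, X, Add(8, Pow(x, 2)))) (Function('W')(X, x) = Add(2, Mul(-1, Mul(Add(Mul(x, x), 8), X))) = Add(2, Mul(-1, Mul(Add(Pow(x, 2), 8), X))) = Add(2, Mul(-1, Mul(Add(8, Pow(x, 2)), X))) = Add(2, Mul(-1, Mul(X, Add(8, Pow(x, 2))))) = Add(2, Mul(-1, X, Add(8, Pow(x, 2)))))
Add(Function('W')(-21, -107), Mul(-1, Mul(-1, 31038))) = Add(Add(2, Mul(-8, -21), Mul(-1, -21, Pow(-107, 2))), Mul(-1, Mul(-1, 31038))) = Add(Add(2, 168, Mul(-1, -21, 11449)), Mul(-1, -31038)) = Add(Add(2, 168, 240429), 31038) = Add(240599, 31038) = 271637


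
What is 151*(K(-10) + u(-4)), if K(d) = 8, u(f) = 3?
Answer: 1661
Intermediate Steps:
151*(K(-10) + u(-4)) = 151*(8 + 3) = 151*11 = 1661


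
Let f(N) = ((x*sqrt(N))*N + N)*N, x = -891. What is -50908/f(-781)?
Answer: -2314/17190393954481 - 187434*I*sqrt(781)/1562763086771 ≈ -1.3461e-10 - 3.3518e-6*I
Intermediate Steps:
f(N) = N*(N - 891*N**(3/2)) (f(N) = ((-891*sqrt(N))*N + N)*N = (-891*N**(3/2) + N)*N = (N - 891*N**(3/2))*N = N*(N - 891*N**(3/2)))
-50908/f(-781) = -50908/((-781)**2 - 543475251*I*sqrt(781)) = -50908/(609961 - 543475251*I*sqrt(781))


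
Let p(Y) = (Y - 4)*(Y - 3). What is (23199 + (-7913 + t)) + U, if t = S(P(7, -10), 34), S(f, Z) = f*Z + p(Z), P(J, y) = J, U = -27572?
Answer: -11118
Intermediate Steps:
p(Y) = (-4 + Y)*(-3 + Y)
S(f, Z) = 12 + Z**2 - 7*Z + Z*f (S(f, Z) = f*Z + (12 + Z**2 - 7*Z) = Z*f + (12 + Z**2 - 7*Z) = 12 + Z**2 - 7*Z + Z*f)
t = 1168 (t = 12 + 34**2 - 7*34 + 34*7 = 12 + 1156 - 238 + 238 = 1168)
(23199 + (-7913 + t)) + U = (23199 + (-7913 + 1168)) - 27572 = (23199 - 6745) - 27572 = 16454 - 27572 = -11118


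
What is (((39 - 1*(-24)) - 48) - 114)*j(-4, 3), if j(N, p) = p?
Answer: -297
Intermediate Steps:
(((39 - 1*(-24)) - 48) - 114)*j(-4, 3) = (((39 - 1*(-24)) - 48) - 114)*3 = (((39 + 24) - 48) - 114)*3 = ((63 - 48) - 114)*3 = (15 - 114)*3 = -99*3 = -297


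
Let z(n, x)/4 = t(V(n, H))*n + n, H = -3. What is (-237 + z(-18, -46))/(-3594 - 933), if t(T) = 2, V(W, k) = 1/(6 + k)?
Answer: 151/1509 ≈ 0.10007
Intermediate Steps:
z(n, x) = 12*n (z(n, x) = 4*(2*n + n) = 4*(3*n) = 12*n)
(-237 + z(-18, -46))/(-3594 - 933) = (-237 + 12*(-18))/(-3594 - 933) = (-237 - 216)/(-4527) = -453*(-1/4527) = 151/1509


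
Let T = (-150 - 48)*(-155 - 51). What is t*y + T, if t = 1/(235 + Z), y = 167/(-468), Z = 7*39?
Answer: 9697102105/237744 ≈ 40788.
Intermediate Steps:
Z = 273
y = -167/468 (y = 167*(-1/468) = -167/468 ≈ -0.35684)
T = 40788 (T = -198*(-206) = 40788)
t = 1/508 (t = 1/(235 + 273) = 1/508 ≈ 0.0019685)
t*y + T = (1/508)*(-167/468) + 40788 = -167/237744 + 40788 = 9697102105/237744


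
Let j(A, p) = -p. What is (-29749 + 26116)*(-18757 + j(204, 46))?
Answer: 68311299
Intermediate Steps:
(-29749 + 26116)*(-18757 + j(204, 46)) = (-29749 + 26116)*(-18757 - 1*46) = -3633*(-18757 - 46) = -3633*(-18803) = 68311299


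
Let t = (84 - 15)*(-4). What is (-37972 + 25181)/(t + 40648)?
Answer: -12791/40372 ≈ -0.31683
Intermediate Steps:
t = -276 (t = 69*(-4) = -276)
(-37972 + 25181)/(t + 40648) = (-37972 + 25181)/(-276 + 40648) = -12791/40372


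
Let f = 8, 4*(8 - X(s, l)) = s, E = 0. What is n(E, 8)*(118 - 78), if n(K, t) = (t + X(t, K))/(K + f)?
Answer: 70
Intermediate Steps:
X(s, l) = 8 - s/4
n(K, t) = (8 + 3*t/4)/(8 + K) (n(K, t) = (t + (8 - t/4))/(K + 8) = (8 + 3*t/4)/(8 + K))
n(E, 8)*(118 - 78) = ((32 + 3*8)/(4*(8 + 0)))*(118 - 78) = ((1/4)*(32 + 24)/8)*40 = ((1/4)*(1/8)*56)*40 = (7/4)*40 = 70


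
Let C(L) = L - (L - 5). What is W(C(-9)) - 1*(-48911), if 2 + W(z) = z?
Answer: 48914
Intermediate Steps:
C(L) = 5 (C(L) = L - (-5 + L) = L + (5 - L) = 5)
W(z) = -2 + z
W(C(-9)) - 1*(-48911) = (-2 + 5) - 1*(-48911) = 3 + 48911 = 48914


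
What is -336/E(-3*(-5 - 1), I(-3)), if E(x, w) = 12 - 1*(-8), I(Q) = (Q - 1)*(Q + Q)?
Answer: -84/5 ≈ -16.800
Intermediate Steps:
I(Q) = 2*Q*(-1 + Q) (I(Q) = (-1 + Q)*(2*Q) = 2*Q*(-1 + Q))
E(x, w) = 20 (E(x, w) = 12 + 8 = 20)
-336/E(-3*(-5 - 1), I(-3)) = -336/20 = -1*84/5 = -84/5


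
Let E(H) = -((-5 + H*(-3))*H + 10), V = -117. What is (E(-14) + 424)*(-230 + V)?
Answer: -323404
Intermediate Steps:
E(H) = -10 - H*(-5 - 3*H) (E(H) = -((-5 - 3*H)*H + 10) = -(H*(-5 - 3*H) + 10) = -(10 + H*(-5 - 3*H)) = -10 - H*(-5 - 3*H))
(E(-14) + 424)*(-230 + V) = ((-10 + 3*(-14)² + 5*(-14)) + 424)*(-230 - 117) = ((-10 + 3*196 - 70) + 424)*(-347) = ((-10 + 588 - 70) + 424)*(-347) = (508 + 424)*(-347) = 932*(-347) = -323404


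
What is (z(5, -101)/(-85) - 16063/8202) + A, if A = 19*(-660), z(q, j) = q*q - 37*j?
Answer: -8774733079/697170 ≈ -12586.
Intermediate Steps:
z(q, j) = q² - 37*j
A = -12540
(z(5, -101)/(-85) - 16063/8202) + A = ((5² - 37*(-101))/(-85) - 16063/8202) - 12540 = ((25 + 3737)*(-1/85) - 16063*1/8202) - 12540 = (3762*(-1/85) - 16063/8202) - 12540 = (-3762/85 - 16063/8202) - 12540 = -32221279/697170 - 12540 = -8774733079/697170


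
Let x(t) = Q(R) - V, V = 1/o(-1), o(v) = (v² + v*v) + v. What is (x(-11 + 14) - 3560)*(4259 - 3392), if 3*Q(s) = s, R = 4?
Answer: -3086231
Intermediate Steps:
Q(s) = s/3
o(v) = v + 2*v² (o(v) = (v² + v²) + v = 2*v² + v = v + 2*v²)
V = 1 (V = 1/(-(1 + 2*(-1))) = 1/(-(1 - 2)) = 1/(-1*(-1)) = 1/1 = 1)
x(t) = ⅓ (x(t) = (⅓)*4 - 1*1 = 4/3 - 1 = ⅓)
(x(-11 + 14) - 3560)*(4259 - 3392) = (⅓ - 3560)*(4259 - 3392) = -10679/3*867 = -3086231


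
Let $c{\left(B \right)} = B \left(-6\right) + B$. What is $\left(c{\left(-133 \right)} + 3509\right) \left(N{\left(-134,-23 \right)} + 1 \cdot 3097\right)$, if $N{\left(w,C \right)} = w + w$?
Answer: $11808246$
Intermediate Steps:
$N{\left(w,C \right)} = 2 w$
$c{\left(B \right)} = - 5 B$ ($c{\left(B \right)} = - 6 B + B = - 5 B$)
$\left(c{\left(-133 \right)} + 3509\right) \left(N{\left(-134,-23 \right)} + 1 \cdot 3097\right) = \left(\left(-5\right) \left(-133\right) + 3509\right) \left(2 \left(-134\right) + 1 \cdot 3097\right) = \left(665 + 3509\right) \left(-268 + 3097\right) = 4174 \cdot 2829 = 11808246$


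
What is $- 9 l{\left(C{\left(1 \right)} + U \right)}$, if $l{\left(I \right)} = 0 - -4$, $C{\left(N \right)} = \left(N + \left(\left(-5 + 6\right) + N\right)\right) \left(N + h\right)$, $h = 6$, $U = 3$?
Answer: $-36$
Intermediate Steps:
$C{\left(N \right)} = \left(1 + 2 N\right) \left(6 + N\right)$ ($C{\left(N \right)} = \left(N + \left(\left(-5 + 6\right) + N\right)\right) \left(N + 6\right) = \left(N + \left(1 + N\right)\right) \left(6 + N\right) = \left(1 + 2 N\right) \left(6 + N\right)$)
$l{\left(I \right)} = 4$ ($l{\left(I \right)} = 0 + 4 = 4$)
$- 9 l{\left(C{\left(1 \right)} + U \right)} = \left(-9\right) 4 = -36$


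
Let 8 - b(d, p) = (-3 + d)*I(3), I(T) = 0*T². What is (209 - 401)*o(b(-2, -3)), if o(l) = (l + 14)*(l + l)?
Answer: -67584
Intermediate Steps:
I(T) = 0
b(d, p) = 8 (b(d, p) = 8 - (-3 + d)*0 = 8 - 1*0 = 8 + 0 = 8)
o(l) = 2*l*(14 + l) (o(l) = (14 + l)*(2*l) = 2*l*(14 + l))
(209 - 401)*o(b(-2, -3)) = (209 - 401)*(2*8*(14 + 8)) = -384*8*22 = -192*352 = -67584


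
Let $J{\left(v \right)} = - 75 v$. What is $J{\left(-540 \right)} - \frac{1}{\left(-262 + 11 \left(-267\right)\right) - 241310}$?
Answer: $\frac{9902614501}{244509} \approx 40500.0$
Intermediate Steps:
$J{\left(-540 \right)} - \frac{1}{\left(-262 + 11 \left(-267\right)\right) - 241310} = \left(-75\right) \left(-540\right) - \frac{1}{\left(-262 + 11 \left(-267\right)\right) - 241310} = 40500 - \frac{1}{\left(-262 - 2937\right) - 241310} = 40500 - \frac{1}{-3199 - 241310} = 40500 - \frac{1}{-244509} = 40500 - - \frac{1}{244509} = 40500 + \frac{1}{244509} = \frac{9902614501}{244509}$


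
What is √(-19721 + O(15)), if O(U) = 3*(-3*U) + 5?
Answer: I*√19851 ≈ 140.89*I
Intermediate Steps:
O(U) = 5 - 9*U (O(U) = -9*U + 5 = 5 - 9*U)
√(-19721 + O(15)) = √(-19721 + (5 - 9*15)) = √(-19721 + (5 - 135)) = √(-19721 - 130) = √(-19851) = I*√19851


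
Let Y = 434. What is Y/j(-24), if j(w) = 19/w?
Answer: -10416/19 ≈ -548.21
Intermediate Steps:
Y/j(-24) = 434/((19/(-24))) = 434/((19*(-1/24))) = 434/(-19/24) = 434*(-24/19) = -10416/19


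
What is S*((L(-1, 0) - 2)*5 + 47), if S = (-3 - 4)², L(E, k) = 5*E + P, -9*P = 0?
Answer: 588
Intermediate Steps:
P = 0 (P = -⅑*0 = 0)
L(E, k) = 5*E (L(E, k) = 5*E + 0 = 5*E)
S = 49 (S = (-7)² = 49)
S*((L(-1, 0) - 2)*5 + 47) = 49*((5*(-1) - 2)*5 + 47) = 49*((-5 - 2)*5 + 47) = 49*(-7*5 + 47) = 49*(-35 + 47) = 49*12 = 588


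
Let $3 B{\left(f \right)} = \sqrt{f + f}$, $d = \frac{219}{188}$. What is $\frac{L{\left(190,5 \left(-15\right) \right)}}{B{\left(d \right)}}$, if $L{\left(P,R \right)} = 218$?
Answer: $\frac{218 \sqrt{20586}}{73} \approx 428.47$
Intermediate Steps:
$d = \frac{219}{188}$ ($d = 219 \cdot \frac{1}{188} = \frac{219}{188} \approx 1.1649$)
$B{\left(f \right)} = \frac{\sqrt{2} \sqrt{f}}{3}$ ($B{\left(f \right)} = \frac{\sqrt{f + f}}{3} = \frac{\sqrt{2 f}}{3} = \frac{\sqrt{2} \sqrt{f}}{3}$)
$\frac{L{\left(190,5 \left(-15\right) \right)}}{B{\left(d \right)}} = \frac{218}{\frac{1}{3} \sqrt{2} \sqrt{\frac{219}{188}}} = \frac{218}{\frac{1}{3} \sqrt{2} \frac{\sqrt{10293}}{94}} = \frac{218}{\frac{1}{282} \sqrt{20586}} = 218 \frac{\sqrt{20586}}{73} = \frac{218 \sqrt{20586}}{73}$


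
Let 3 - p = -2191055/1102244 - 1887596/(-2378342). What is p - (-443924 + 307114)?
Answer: 179330107921422305/1310756599724 ≈ 1.3681e+5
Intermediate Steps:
p = 5497513181865/1310756599724 (p = 3 - (-2191055/1102244 - 1887596/(-2378342)) = 3 - (-2191055*1/1102244 - 1887596*(-1/2378342)) = 3 - (-2191055/1102244 + 943798/1189171) = 3 - 1*(-1565243382693/1310756599724) = 3 + 1565243382693/1310756599724 = 5497513181865/1310756599724 ≈ 4.1942)
p - (-443924 + 307114) = 5497513181865/1310756599724 - (-443924 + 307114) = 5497513181865/1310756599724 - 1*(-136810) = 5497513181865/1310756599724 + 136810 = 179330107921422305/1310756599724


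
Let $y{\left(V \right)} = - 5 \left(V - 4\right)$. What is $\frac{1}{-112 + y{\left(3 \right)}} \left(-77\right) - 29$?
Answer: $- \frac{3026}{107} \approx -28.28$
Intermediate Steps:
$y{\left(V \right)} = 20 - 5 V$ ($y{\left(V \right)} = - 5 \left(-4 + V\right) = 20 - 5 V$)
$\frac{1}{-112 + y{\left(3 \right)}} \left(-77\right) - 29 = \frac{1}{-112 + \left(20 - 15\right)} \left(-77\right) - 29 = \frac{1}{-112 + 5} \left(-77\right) - 29 = \frac{1}{-107} \left(-77\right) - 29 = \left(- \frac{1}{107}\right) \left(-77\right) - 29 = \frac{77}{107} - 29 = - \frac{3026}{107}$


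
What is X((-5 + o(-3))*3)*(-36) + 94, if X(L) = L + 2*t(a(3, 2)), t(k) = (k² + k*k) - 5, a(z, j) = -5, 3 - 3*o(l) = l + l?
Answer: -2930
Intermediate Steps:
o(l) = 1 - 2*l/3 (o(l) = 1 - (l + l)/3 = 1 - 2*l/3)
t(k) = -5 + 2*k² (t(k) = (k² + k²) - 5 = 2*k² - 5 = -5 + 2*k²)
X(L) = 90 + L (X(L) = L + 2*(-5 + 2*(-5)²) = L + 2*(-5 + 2*25) = L + 2*(-5 + 50) = L + 2*45 = L + 90 = 90 + L)
X((-5 + o(-3))*3)*(-36) + 94 = (90 + (-5 + (1 - ⅔*(-3)))*3)*(-36) + 94 = (90 + (-5 + (1 + 2))*3)*(-36) + 94 = (90 + (-5 + 3)*3)*(-36) + 94 = (90 - 2*3)*(-36) + 94 = (90 - 6)*(-36) + 94 = 84*(-36) + 94 = -3024 + 94 = -2930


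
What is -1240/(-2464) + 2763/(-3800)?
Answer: -65501/292600 ≈ -0.22386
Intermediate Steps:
-1240/(-2464) + 2763/(-3800) = -1240*(-1/2464) + 2763*(-1/3800) = 155/308 - 2763/3800 = -65501/292600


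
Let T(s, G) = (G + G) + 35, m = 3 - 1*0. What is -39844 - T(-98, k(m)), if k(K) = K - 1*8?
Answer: -39869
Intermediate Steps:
m = 3 (m = 3 + 0 = 3)
k(K) = -8 + K (k(K) = K - 8 = -8 + K)
T(s, G) = 35 + 2*G (T(s, G) = 2*G + 35 = 35 + 2*G)
-39844 - T(-98, k(m)) = -39844 - (35 + 2*(-8 + 3)) = -39844 - (35 + 2*(-5)) = -39844 - (35 - 10) = -39844 - 1*25 = -39844 - 25 = -39869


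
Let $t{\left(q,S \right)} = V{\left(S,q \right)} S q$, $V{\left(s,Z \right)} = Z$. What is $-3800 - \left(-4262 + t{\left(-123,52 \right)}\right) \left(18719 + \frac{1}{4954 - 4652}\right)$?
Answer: $- \frac{2211638572797}{151} \approx -1.4647 \cdot 10^{10}$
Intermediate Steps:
$t{\left(q,S \right)} = S q^{2}$ ($t{\left(q,S \right)} = q S q = S q q = S q^{2}$)
$-3800 - \left(-4262 + t{\left(-123,52 \right)}\right) \left(18719 + \frac{1}{4954 - 4652}\right) = -3800 - \left(-4262 + 52 \left(-123\right)^{2}\right) \left(18719 + \frac{1}{4954 - 4652}\right) = -3800 - \left(-4262 + 52 \cdot 15129\right) \left(18719 + \frac{1}{302}\right) = -3800 - \left(-4262 + 786708\right) \left(18719 + \frac{1}{302}\right) = -3800 - 782446 \cdot \frac{5653139}{302} = -3800 - \frac{2211637998997}{151} = - \frac{2211638572797}{151}$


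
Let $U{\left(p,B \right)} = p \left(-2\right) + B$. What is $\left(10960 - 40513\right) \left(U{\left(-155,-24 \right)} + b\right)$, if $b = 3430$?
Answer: $-109818948$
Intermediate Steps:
$U{\left(p,B \right)} = B - 2 p$ ($U{\left(p,B \right)} = - 2 p + B = B - 2 p$)
$\left(10960 - 40513\right) \left(U{\left(-155,-24 \right)} + b\right) = \left(10960 - 40513\right) \left(\left(-24 - -310\right) + 3430\right) = - 29553 \left(\left(-24 + 310\right) + 3430\right) = - 29553 \left(286 + 3430\right) = \left(-29553\right) 3716 = -109818948$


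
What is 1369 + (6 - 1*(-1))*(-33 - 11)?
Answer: 1061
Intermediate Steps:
1369 + (6 - 1*(-1))*(-33 - 11) = 1369 + (6 + 1)*(-44) = 1369 + 7*(-44) = 1369 - 308 = 1061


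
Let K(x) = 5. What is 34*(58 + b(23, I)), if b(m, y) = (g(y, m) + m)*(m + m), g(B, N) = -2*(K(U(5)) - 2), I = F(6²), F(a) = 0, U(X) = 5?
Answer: 28560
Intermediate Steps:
I = 0
g(B, N) = -6 (g(B, N) = -2*(5 - 2) = -2*3 = -6)
b(m, y) = 2*m*(-6 + m) (b(m, y) = (-6 + m)*(m + m) = (-6 + m)*(2*m) = 2*m*(-6 + m))
34*(58 + b(23, I)) = 34*(58 + 2*23*(-6 + 23)) = 34*(58 + 2*23*17) = 34*(58 + 782) = 34*840 = 28560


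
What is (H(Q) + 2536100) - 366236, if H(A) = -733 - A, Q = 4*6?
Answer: 2169107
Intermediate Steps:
Q = 24
(H(Q) + 2536100) - 366236 = ((-733 - 1*24) + 2536100) - 366236 = ((-733 - 24) + 2536100) - 366236 = (-757 + 2536100) - 366236 = 2535343 - 366236 = 2169107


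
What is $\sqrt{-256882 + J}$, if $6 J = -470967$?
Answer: $\frac{i \sqrt{1341506}}{2} \approx 579.12 i$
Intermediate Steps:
$J = - \frac{156989}{2}$ ($J = \frac{1}{6} \left(-470967\right) = - \frac{156989}{2} \approx -78495.0$)
$\sqrt{-256882 + J} = \sqrt{-256882 - \frac{156989}{2}} = \sqrt{- \frac{670753}{2}} = \frac{i \sqrt{1341506}}{2}$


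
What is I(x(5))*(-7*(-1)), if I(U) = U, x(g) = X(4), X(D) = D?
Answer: 28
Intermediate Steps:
x(g) = 4
I(x(5))*(-7*(-1)) = 4*(-7*(-1)) = 4*7 = 28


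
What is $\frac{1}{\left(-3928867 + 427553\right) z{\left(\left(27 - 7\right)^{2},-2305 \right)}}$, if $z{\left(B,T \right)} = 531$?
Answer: $- \frac{1}{1859197734} \approx -5.3787 \cdot 10^{-10}$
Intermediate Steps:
$\frac{1}{\left(-3928867 + 427553\right) z{\left(\left(27 - 7\right)^{2},-2305 \right)}} = \frac{1}{\left(-3928867 + 427553\right) 531} = \frac{1}{-3501314} \cdot \frac{1}{531} = \left(- \frac{1}{3501314}\right) \frac{1}{531} = - \frac{1}{1859197734}$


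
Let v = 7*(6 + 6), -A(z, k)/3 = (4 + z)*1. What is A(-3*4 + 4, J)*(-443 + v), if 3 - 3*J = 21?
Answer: -4308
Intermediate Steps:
J = -6 (J = 1 - 1/3*21 = 1 - 7 = -6)
A(z, k) = -12 - 3*z (A(z, k) = -3*(4 + z) = -12 - 3*z)
v = 84 (v = 7*12 = 84)
A(-3*4 + 4, J)*(-443 + v) = (-12 - 3*(-3*4 + 4))*(-443 + 84) = (-12 - 3*(-12 + 4))*(-359) = (-12 - 3*(-8))*(-359) = (-12 + 24)*(-359) = 12*(-359) = -4308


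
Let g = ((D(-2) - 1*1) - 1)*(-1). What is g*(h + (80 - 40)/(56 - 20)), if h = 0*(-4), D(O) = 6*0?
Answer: 20/9 ≈ 2.2222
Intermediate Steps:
D(O) = 0
h = 0
g = 2 (g = ((0 - 1*1) - 1)*(-1) = ((0 - 1) - 1)*(-1) = (-1 - 1)*(-1) = -2*(-1) = 2)
g*(h + (80 - 40)/(56 - 20)) = 2*(0 + (80 - 40)/(56 - 20)) = 2*(0 + 40/36) = 2*(0 + 40*(1/36)) = 2*(0 + 10/9) = 2*(10/9) = 20/9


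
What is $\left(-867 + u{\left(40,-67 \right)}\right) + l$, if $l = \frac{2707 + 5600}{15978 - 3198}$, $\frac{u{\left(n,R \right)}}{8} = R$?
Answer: $- \frac{28047}{20} \approx -1402.3$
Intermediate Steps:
$u{\left(n,R \right)} = 8 R$
$l = \frac{13}{20}$ ($l = \frac{8307}{12780} = 8307 \cdot \frac{1}{12780} = \frac{13}{20} \approx 0.65$)
$\left(-867 + u{\left(40,-67 \right)}\right) + l = \left(-867 + 8 \left(-67\right)\right) + \frac{13}{20} = \left(-867 - 536\right) + \frac{13}{20} = -1403 + \frac{13}{20} = - \frac{28047}{20}$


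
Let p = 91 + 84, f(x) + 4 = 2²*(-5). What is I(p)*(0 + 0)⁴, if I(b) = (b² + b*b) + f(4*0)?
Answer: 0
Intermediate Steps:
f(x) = -24 (f(x) = -4 + 2²*(-5) = -4 + 4*(-5) = -4 - 20 = -24)
p = 175
I(b) = -24 + 2*b² (I(b) = (b² + b*b) - 24 = (b² + b²) - 24 = 2*b² - 24 = -24 + 2*b²)
I(p)*(0 + 0)⁴ = (-24 + 2*175²)*(0 + 0)⁴ = (-24 + 2*30625)*0⁴ = (-24 + 61250)*0 = 61226*0 = 0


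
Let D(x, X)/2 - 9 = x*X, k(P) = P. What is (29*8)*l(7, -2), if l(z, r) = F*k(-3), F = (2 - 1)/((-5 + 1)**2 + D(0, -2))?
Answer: -348/17 ≈ -20.471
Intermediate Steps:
D(x, X) = 18 + 2*X*x (D(x, X) = 18 + 2*(x*X) = 18 + 2*(X*x) = 18 + 2*X*x)
F = 1/34 (F = (2 - 1)/((-5 + 1)**2 + (18 + 2*(-2)*0)) = 1/((-4)**2 + (18 + 0)) = 1/(16 + 18) = 1/34 ≈ 0.029412)
l(z, r) = -3/34 (l(z, r) = (1/34)*(-3) = -3/34)
(29*8)*l(7, -2) = (29*8)*(-3/34) = 232*(-3/34) = -348/17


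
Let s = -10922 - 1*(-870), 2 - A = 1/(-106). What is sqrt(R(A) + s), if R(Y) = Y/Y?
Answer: 23*I*sqrt(19) ≈ 100.25*I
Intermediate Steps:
A = 213/106 (A = 2 - 1/(-106) = 2 - 1*(-1/106) = 2 + 1/106 = 213/106 ≈ 2.0094)
s = -10052 (s = -10922 + 870 = -10052)
R(Y) = 1
sqrt(R(A) + s) = sqrt(1 - 10052) = sqrt(-10051) = 23*I*sqrt(19)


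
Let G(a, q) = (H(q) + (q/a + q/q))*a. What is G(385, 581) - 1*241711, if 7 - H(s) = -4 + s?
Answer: -460195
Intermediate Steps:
H(s) = 11 - s (H(s) = 7 - (-4 + s) = 7 + (4 - s) = 11 - s)
G(a, q) = a*(12 - q + q/a) (G(a, q) = ((11 - q) + (q/a + q/q))*a = ((11 - q) + (q/a + 1))*a = ((11 - q) + (1 + q/a))*a = (12 - q + q/a)*a = a*(12 - q + q/a))
G(385, 581) - 1*241711 = (385 + 581 - 1*385*(-11 + 581)) - 1*241711 = (385 + 581 - 1*385*570) - 241711 = (385 + 581 - 219450) - 241711 = -218484 - 241711 = -460195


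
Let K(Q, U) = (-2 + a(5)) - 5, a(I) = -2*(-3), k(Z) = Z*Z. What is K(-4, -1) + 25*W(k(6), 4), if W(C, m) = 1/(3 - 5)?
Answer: -27/2 ≈ -13.500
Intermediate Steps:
k(Z) = Z**2
a(I) = 6
W(C, m) = -1/2 (W(C, m) = 1/(-2) = -1/2)
K(Q, U) = -1 (K(Q, U) = (-2 + 6) - 5 = 4 - 5 = -1)
K(-4, -1) + 25*W(k(6), 4) = -1 + 25*(-1/2) = -1 - 25/2 = -27/2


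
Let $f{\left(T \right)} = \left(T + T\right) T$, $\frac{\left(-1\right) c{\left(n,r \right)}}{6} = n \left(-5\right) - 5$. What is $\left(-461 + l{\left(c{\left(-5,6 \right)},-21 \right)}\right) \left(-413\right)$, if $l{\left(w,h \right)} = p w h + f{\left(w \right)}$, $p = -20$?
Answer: $9111193$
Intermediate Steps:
$c{\left(n,r \right)} = 30 + 30 n$ ($c{\left(n,r \right)} = - 6 \left(n \left(-5\right) - 5\right) = - 6 \left(- 5 n - 5\right) = - 6 \left(-5 - 5 n\right) = 30 + 30 n$)
$f{\left(T \right)} = 2 T^{2}$ ($f{\left(T \right)} = 2 T T = 2 T^{2}$)
$l{\left(w,h \right)} = 2 w^{2} - 20 h w$ ($l{\left(w,h \right)} = - 20 w h + 2 w^{2} = - 20 h w + 2 w^{2} = 2 w^{2} - 20 h w$)
$\left(-461 + l{\left(c{\left(-5,6 \right)},-21 \right)}\right) \left(-413\right) = \left(-461 + 2 \left(30 + 30 \left(-5\right)\right) \left(\left(30 + 30 \left(-5\right)\right) - -210\right)\right) \left(-413\right) = \left(-461 + 2 \left(30 - 150\right) \left(\left(30 - 150\right) + 210\right)\right) \left(-413\right) = \left(-461 + 2 \left(-120\right) \left(-120 + 210\right)\right) \left(-413\right) = \left(-461 + 2 \left(-120\right) 90\right) \left(-413\right) = \left(-461 - 21600\right) \left(-413\right) = \left(-22061\right) \left(-413\right) = 9111193$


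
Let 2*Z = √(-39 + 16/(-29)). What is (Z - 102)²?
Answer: (5916 - I*√33263)²/3364 ≈ 10394.0 - 641.48*I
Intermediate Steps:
Z = I*√33263/58 (Z = √(-39 + 16/(-29))/2 = √(-39 + 16*(-1/29))/2 = √(-39 - 16/29)/2 = √(-1147/29)/2 = (I*√33263/29)/2 = I*√33263/58 ≈ 3.1445*I)
(Z - 102)² = (I*√33263/58 - 102)² = (-102 + I*√33263/58)²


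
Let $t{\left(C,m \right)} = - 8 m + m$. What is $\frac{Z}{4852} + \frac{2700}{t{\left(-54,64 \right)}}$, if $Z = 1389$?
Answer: $- \frac{779883}{135856} \approx -5.7405$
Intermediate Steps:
$t{\left(C,m \right)} = - 7 m$
$\frac{Z}{4852} + \frac{2700}{t{\left(-54,64 \right)}} = \frac{1389}{4852} + \frac{2700}{\left(-7\right) 64} = 1389 \cdot \frac{1}{4852} + \frac{2700}{-448} = \frac{1389}{4852} + 2700 \left(- \frac{1}{448}\right) = \frac{1389}{4852} - \frac{675}{112} = - \frac{779883}{135856}$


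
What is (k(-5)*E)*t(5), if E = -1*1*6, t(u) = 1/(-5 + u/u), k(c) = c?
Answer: -15/2 ≈ -7.5000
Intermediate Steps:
t(u) = -¼ (t(u) = 1/(-5 + 1) = 1/(-4) = -¼)
E = -6 (E = -1*6 = -6)
(k(-5)*E)*t(5) = -5*(-6)*(-¼) = 30*(-¼) = -15/2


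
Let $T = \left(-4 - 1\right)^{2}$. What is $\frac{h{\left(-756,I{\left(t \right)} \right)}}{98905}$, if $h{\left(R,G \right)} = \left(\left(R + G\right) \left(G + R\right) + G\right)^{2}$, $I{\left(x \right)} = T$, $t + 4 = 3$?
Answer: $\frac{285568396996}{98905} \approx 2.8873 \cdot 10^{6}$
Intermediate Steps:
$t = -1$ ($t = -4 + 3 = -1$)
$T = 25$ ($T = \left(-5\right)^{2} = 25$)
$I{\left(x \right)} = 25$
$h{\left(R,G \right)} = \left(G + \left(G + R\right)^{2}\right)^{2}$ ($h{\left(R,G \right)} = \left(\left(G + R\right) \left(G + R\right) + G\right)^{2} = \left(\left(G + R\right)^{2} + G\right)^{2} = \left(G + \left(G + R\right)^{2}\right)^{2}$)
$\frac{h{\left(-756,I{\left(t \right)} \right)}}{98905} = \frac{\left(25 + \left(25 - 756\right)^{2}\right)^{2}}{98905} = \left(25 + \left(-731\right)^{2}\right)^{2} \cdot \frac{1}{98905} = \left(25 + 534361\right)^{2} \cdot \frac{1}{98905} = 534386^{2} \cdot \frac{1}{98905} = 285568396996 \cdot \frac{1}{98905} = \frac{285568396996}{98905}$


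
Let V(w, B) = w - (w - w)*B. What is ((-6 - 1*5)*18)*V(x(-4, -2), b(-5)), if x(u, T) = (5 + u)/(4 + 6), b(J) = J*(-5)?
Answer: -99/5 ≈ -19.800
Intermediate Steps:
b(J) = -5*J
x(u, T) = ½ + u/10 (x(u, T) = (5 + u)/10 = (5 + u)*(⅒) = ½ + u/10)
V(w, B) = w (V(w, B) = w - 0*B = w - 1*0 = w + 0 = w)
((-6 - 1*5)*18)*V(x(-4, -2), b(-5)) = ((-6 - 1*5)*18)*(½ + (⅒)*(-4)) = ((-6 - 5)*18)*(½ - ⅖) = -11*18*(⅒) = -198*⅒ = -99/5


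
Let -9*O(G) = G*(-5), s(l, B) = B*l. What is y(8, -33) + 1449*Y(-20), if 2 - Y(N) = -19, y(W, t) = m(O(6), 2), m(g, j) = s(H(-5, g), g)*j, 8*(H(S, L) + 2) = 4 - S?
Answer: 182539/6 ≈ 30423.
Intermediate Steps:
H(S, L) = -3/2 - S/8 (H(S, L) = -2 + (4 - S)/8 = -2 + (½ - S/8) = -3/2 - S/8)
O(G) = 5*G/9 (O(G) = -G*(-5)/9 = -(-5)*G/9 = 5*G/9)
m(g, j) = -7*g*j/8 (m(g, j) = (g*(-3/2 - ⅛*(-5)))*j = (g*(-3/2 + 5/8))*j = (g*(-7/8))*j = (-7*g/8)*j = -7*g*j/8)
y(W, t) = -35/6 (y(W, t) = -7/8*(5/9)*6*2 = -7/8*10/3*2 = -35/6)
Y(N) = 21 (Y(N) = 2 - 1*(-19) = 2 + 19 = 21)
y(8, -33) + 1449*Y(-20) = -35/6 + 1449*21 = -35/6 + 30429 = 182539/6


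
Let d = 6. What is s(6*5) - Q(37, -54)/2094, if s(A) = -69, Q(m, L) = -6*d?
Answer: -24075/349 ≈ -68.983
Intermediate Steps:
Q(m, L) = -36 (Q(m, L) = -6*6 = -36)
s(6*5) - Q(37, -54)/2094 = -69 - (-36)/2094 = -69 - 1*(-6/349) = -69 + 6/349 = -24075/349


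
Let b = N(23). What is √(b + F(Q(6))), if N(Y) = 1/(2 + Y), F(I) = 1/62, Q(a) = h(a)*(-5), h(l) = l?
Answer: √5394/310 ≈ 0.23692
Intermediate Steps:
Q(a) = -5*a (Q(a) = a*(-5) = -5*a)
F(I) = 1/62
b = 1/25 (b = 1/(2 + 23) = 1/25 ≈ 0.040000)
√(b + F(Q(6))) = √(1/25 + 1/62) = √(87/1550) = √5394/310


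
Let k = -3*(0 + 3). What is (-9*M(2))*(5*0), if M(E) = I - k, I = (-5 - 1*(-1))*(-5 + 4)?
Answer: 0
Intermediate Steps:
k = -9 (k = -3*3 = -9)
I = 4 (I = (-5 + 1)*(-1) = -4*(-1) = 4)
M(E) = 13 (M(E) = 4 - 1*(-9) = 4 + 9 = 13)
(-9*M(2))*(5*0) = (-9*13)*(5*0) = -117*0 = 0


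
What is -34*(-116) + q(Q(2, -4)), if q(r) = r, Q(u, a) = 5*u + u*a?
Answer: 3946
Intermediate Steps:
Q(u, a) = 5*u + a*u
-34*(-116) + q(Q(2, -4)) = -34*(-116) + 2*(5 - 4) = 3944 + 2*1 = 3944 + 2 = 3946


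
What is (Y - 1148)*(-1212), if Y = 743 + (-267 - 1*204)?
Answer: 1061712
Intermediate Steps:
Y = 272 (Y = 743 + (-267 - 204) = 743 - 471 = 272)
(Y - 1148)*(-1212) = (272 - 1148)*(-1212) = -876*(-1212) = 1061712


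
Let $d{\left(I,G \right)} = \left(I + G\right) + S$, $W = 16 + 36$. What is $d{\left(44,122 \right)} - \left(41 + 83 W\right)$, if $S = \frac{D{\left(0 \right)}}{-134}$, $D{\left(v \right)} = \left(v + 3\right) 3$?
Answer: $- \frac{561603}{134} \approx -4191.1$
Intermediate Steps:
$W = 52$
$D{\left(v \right)} = 9 + 3 v$ ($D{\left(v \right)} = \left(3 + v\right) 3 = 9 + 3 v$)
$S = - \frac{9}{134}$ ($S = \frac{9 + 3 \cdot 0}{-134} = \left(9 + 0\right) \left(- \frac{1}{134}\right) = 9 \left(- \frac{1}{134}\right) = - \frac{9}{134} \approx -0.067164$)
$d{\left(I,G \right)} = - \frac{9}{134} + G + I$ ($d{\left(I,G \right)} = \left(I + G\right) - \frac{9}{134} = \left(G + I\right) - \frac{9}{134} = - \frac{9}{134} + G + I$)
$d{\left(44,122 \right)} - \left(41 + 83 W\right) = \left(- \frac{9}{134} + 122 + 44\right) - 4357 = \frac{22235}{134} - 4357 = - \frac{561603}{134}$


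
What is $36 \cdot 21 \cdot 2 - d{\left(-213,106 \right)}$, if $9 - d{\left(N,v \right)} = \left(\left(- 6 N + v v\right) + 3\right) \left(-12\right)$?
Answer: $-148701$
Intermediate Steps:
$d{\left(N,v \right)} = 45 - 72 N + 12 v^{2}$ ($d{\left(N,v \right)} = 9 - \left(\left(- 6 N + v v\right) + 3\right) \left(-12\right) = 9 - \left(\left(- 6 N + v^{2}\right) + 3\right) \left(-12\right) = 9 - \left(\left(v^{2} - 6 N\right) + 3\right) \left(-12\right) = 9 - \left(3 + v^{2} - 6 N\right) \left(-12\right) = 9 - \left(-36 - 12 v^{2} + 72 N\right) = 9 + \left(36 - 72 N + 12 v^{2}\right) = 45 - 72 N + 12 v^{2}$)
$36 \cdot 21 \cdot 2 - d{\left(-213,106 \right)} = 36 \cdot 21 \cdot 2 - \left(45 - -15336 + 12 \cdot 106^{2}\right) = 756 \cdot 2 - \left(45 + 15336 + 12 \cdot 11236\right) = 1512 - \left(45 + 15336 + 134832\right) = 1512 - 150213 = -148701$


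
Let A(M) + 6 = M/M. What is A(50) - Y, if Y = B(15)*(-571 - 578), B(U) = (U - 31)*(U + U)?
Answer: -551525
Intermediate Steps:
A(M) = -5 (A(M) = -6 + M/M = -6 + 1 = -5)
B(U) = 2*U*(-31 + U) (B(U) = (-31 + U)*(2*U) = 2*U*(-31 + U))
Y = 551520 (Y = (2*15*(-31 + 15))*(-571 - 578) = (2*15*(-16))*(-1149) = -480*(-1149) = 551520)
A(50) - Y = -5 - 1*551520 = -5 - 551520 = -551525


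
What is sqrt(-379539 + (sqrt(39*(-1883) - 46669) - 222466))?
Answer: sqrt(-602005 + I*sqrt(120106)) ≈ 0.223 + 775.89*I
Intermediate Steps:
sqrt(-379539 + (sqrt(39*(-1883) - 46669) - 222466)) = sqrt(-379539 + (sqrt(-73437 - 46669) - 222466)) = sqrt(-379539 + (sqrt(-120106) - 222466)) = sqrt(-379539 + (I*sqrt(120106) - 222466)) = sqrt(-379539 + (-222466 + I*sqrt(120106))) = sqrt(-602005 + I*sqrt(120106))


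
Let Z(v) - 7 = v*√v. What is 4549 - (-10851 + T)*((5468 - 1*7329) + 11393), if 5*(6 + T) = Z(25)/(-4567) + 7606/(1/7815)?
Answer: -2585255828698981/22835 ≈ -1.1321e+11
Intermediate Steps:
Z(v) = 7 + v^(3/2) (Z(v) = 7 + v*√v = 7 + v^(3/2))
T = 271466407488/22835 (T = -6 + ((7 + 25^(3/2))/(-4567) + 7606/(1/7815))/5 = -6 + ((7 + 125)*(-1/4567) + 7606/(1/7815))/5 = -6 + (132*(-1/4567) + 7606*7815)/5 = -6 + (-132/4567 + 59440890)/5 = -6 + (⅕)*(271466544498/4567) = -6 + 271466544498/22835 = 271466407488/22835 ≈ 1.1888e+7)
4549 - (-10851 + T)*((5468 - 1*7329) + 11393) = 4549 - (-10851 + 271466407488/22835)*((5468 - 1*7329) + 11393) = 4549 - 271218624903*((5468 - 7329) + 11393)/22835 = 4549 - 271218624903*(-1861 + 11393)/22835 = 4549 - 271218624903*9532/22835 = 4549 - 1*2585255932575396/22835 = 4549 - 2585255932575396/22835 = -2585255828698981/22835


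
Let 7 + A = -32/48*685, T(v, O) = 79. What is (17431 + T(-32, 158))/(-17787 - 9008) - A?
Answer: 7443863/16077 ≈ 463.01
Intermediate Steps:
A = -1391/3 (A = -7 - 32/48*685 = -7 - 32*1/48*685 = -7 - ⅔*685 = -7 - 1370/3 = -1391/3 ≈ -463.67)
(17431 + T(-32, 158))/(-17787 - 9008) - A = (17431 + 79)/(-17787 - 9008) - 1*(-1391/3) = 17510/(-26795) + 1391/3 = 17510*(-1/26795) + 1391/3 = -3502/5359 + 1391/3 = 7443863/16077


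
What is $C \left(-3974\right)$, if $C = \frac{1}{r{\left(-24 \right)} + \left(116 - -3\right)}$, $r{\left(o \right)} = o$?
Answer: $- \frac{3974}{95} \approx -41.832$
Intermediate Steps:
$C = \frac{1}{95}$ ($C = \frac{1}{-24 + \left(116 - -3\right)} = \frac{1}{-24 + \left(116 + 3\right)} = \frac{1}{-24 + 119} = \frac{1}{95} \approx 0.010526$)
$C \left(-3974\right) = \frac{1}{95} \left(-3974\right) = - \frac{3974}{95}$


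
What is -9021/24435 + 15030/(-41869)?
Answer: -248319433/341023005 ≈ -0.72816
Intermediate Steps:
-9021/24435 + 15030/(-41869) = -9021*1/24435 + 15030*(-1/41869) = -3007/8145 - 15030/41869 = -248319433/341023005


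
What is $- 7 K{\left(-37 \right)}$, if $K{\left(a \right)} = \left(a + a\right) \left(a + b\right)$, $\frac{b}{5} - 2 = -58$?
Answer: $-164206$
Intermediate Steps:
$b = -280$ ($b = 10 + 5 \left(-58\right) = 10 - 290 = -280$)
$K{\left(a \right)} = 2 a \left(-280 + a\right)$ ($K{\left(a \right)} = \left(a + a\right) \left(a - 280\right) = 2 a \left(-280 + a\right)$)
$- 7 K{\left(-37 \right)} = - 7 \cdot 2 \left(-37\right) \left(-280 - 37\right) = - 7 \cdot 2 \left(-37\right) \left(-317\right) = \left(-7\right) 23458 = -164206$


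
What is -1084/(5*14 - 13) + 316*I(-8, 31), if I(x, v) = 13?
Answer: 233072/57 ≈ 4089.0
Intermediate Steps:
-1084/(5*14 - 13) + 316*I(-8, 31) = -1084/(5*14 - 13) + 316*13 = -1084/(70 - 13) + 4108 = -1084/57 + 4108 = 233072/57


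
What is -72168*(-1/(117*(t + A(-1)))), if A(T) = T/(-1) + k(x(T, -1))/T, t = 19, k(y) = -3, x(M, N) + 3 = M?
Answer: 24056/897 ≈ 26.818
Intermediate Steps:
x(M, N) = -3 + M
A(T) = -T - 3/T (A(T) = T/(-1) - 3/T = T*(-1) - 3/T = -T - 3/T)
-72168*(-1/(117*(t + A(-1)))) = -72168*(-1/(117*(19 + (-1*(-1) - 3/(-1))))) = -72168*(-1/(117*(19 + (1 - 3*(-1))))) = -72168*(-1/(117*(19 + (1 + 3)))) = -72168*(-1/(117*(19 + 4))) = -72168/(23*(-117)) = -72168/(-2691) = -72168*(-1/2691) = 24056/897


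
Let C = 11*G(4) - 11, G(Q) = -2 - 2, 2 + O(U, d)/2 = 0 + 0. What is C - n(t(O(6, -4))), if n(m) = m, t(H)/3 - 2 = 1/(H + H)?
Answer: -485/8 ≈ -60.625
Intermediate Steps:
O(U, d) = -4 (O(U, d) = -4 + 2*(0 + 0) = -4 + 2*0 = -4 + 0 = -4)
t(H) = 6 + 3/(2*H) (t(H) = 6 + 3/(H + H) = 6 + 3/((2*H)) = 6 + 3*(1/(2*H)) = 6 + 3/(2*H))
G(Q) = -4
C = -55 (C = 11*(-4) - 11 = -44 - 11 = -55)
C - n(t(O(6, -4))) = -55 - (6 + (3/2)/(-4)) = -55 - (6 + (3/2)*(-1/4)) = -55 - (6 - 3/8) = -55 - 1*45/8 = -55 - 45/8 = -485/8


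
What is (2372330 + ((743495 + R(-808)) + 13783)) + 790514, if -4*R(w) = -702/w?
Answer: 6334916801/1616 ≈ 3.9201e+6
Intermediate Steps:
R(w) = 351/(2*w) (R(w) = -(-351)/(2*w) = 351/(2*w))
(2372330 + ((743495 + R(-808)) + 13783)) + 790514 = (2372330 + ((743495 + (351/2)/(-808)) + 13783)) + 790514 = (2372330 + ((743495 + (351/2)*(-1/808)) + 13783)) + 790514 = (2372330 + ((743495 - 351/1616) + 13783)) + 790514 = (2372330 + (1201487569/1616 + 13783)) + 790514 = (2372330 + 1223760897/1616) + 790514 = 5057446177/1616 + 790514 = 6334916801/1616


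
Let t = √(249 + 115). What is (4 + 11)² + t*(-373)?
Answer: 225 - 746*√91 ≈ -6891.4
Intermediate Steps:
t = 2*√91 (t = √364 = 2*√91 ≈ 19.079)
(4 + 11)² + t*(-373) = (4 + 11)² + (2*√91)*(-373) = 15² - 746*√91 = 225 - 746*√91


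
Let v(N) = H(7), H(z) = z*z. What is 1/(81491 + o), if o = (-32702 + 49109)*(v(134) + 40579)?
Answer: 1/666665087 ≈ 1.5000e-9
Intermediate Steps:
H(z) = z**2
v(N) = 49 (v(N) = 7**2 = 49)
o = 666583596 (o = (-32702 + 49109)*(49 + 40579) = 16407*40628 = 666583596)
1/(81491 + o) = 1/(81491 + 666583596) = 1/666665087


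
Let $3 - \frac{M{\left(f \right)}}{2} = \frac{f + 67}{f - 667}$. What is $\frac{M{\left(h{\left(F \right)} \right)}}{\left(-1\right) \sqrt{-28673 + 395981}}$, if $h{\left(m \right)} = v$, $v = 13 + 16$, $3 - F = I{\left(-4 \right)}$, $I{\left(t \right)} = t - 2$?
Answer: $- \frac{335 \sqrt{10203}}{3254757} \approx -0.010397$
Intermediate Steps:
$I{\left(t \right)} = -2 + t$
$F = 9$ ($F = 3 - \left(-2 - 4\right) = 3 - -6 = 3 + 6 = 9$)
$v = 29$
$h{\left(m \right)} = 29$
$M{\left(f \right)} = 6 - \frac{2 \left(67 + f\right)}{-667 + f}$ ($M{\left(f \right)} = 6 - 2 \frac{f + 67}{f - 667} = 6 - 2 \frac{67 + f}{-667 + f} = 6 - \frac{2 \left(67 + f\right)}{-667 + f}$)
$\frac{M{\left(h{\left(F \right)} \right)}}{\left(-1\right) \sqrt{-28673 + 395981}} = \frac{4 \frac{1}{-667 + 29} \left(-1034 + 29\right)}{\left(-1\right) \sqrt{-28673 + 395981}} = \frac{4 \frac{1}{-638} \left(-1005\right)}{\left(-1\right) \sqrt{367308}} = \frac{4 \left(- \frac{1}{638}\right) \left(-1005\right)}{\left(-1\right) 6 \sqrt{10203}} = \frac{2010}{319 \left(- 6 \sqrt{10203}\right)} = \frac{2010 \left(- \frac{\sqrt{10203}}{61218}\right)}{319} = - \frac{335 \sqrt{10203}}{3254757}$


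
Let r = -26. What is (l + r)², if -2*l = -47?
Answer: 25/4 ≈ 6.2500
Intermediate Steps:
l = 47/2 (l = -½*(-47) = 47/2 ≈ 23.500)
(l + r)² = (47/2 - 26)² = (-5/2)² = 25/4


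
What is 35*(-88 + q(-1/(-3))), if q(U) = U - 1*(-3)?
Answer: -8890/3 ≈ -2963.3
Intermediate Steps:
q(U) = 3 + U (q(U) = U + 3 = 3 + U)
35*(-88 + q(-1/(-3))) = 35*(-88 + (3 - 1/(-3))) = 35*(-88 + (3 - 1*(-1/3))) = 35*(-88 + (3 + 1/3)) = 35*(-88 + 10/3) = 35*(-254/3) = -8890/3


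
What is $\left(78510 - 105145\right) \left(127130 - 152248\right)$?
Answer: $669017930$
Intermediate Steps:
$\left(78510 - 105145\right) \left(127130 - 152248\right) = \left(-26635\right) \left(-25118\right) = 669017930$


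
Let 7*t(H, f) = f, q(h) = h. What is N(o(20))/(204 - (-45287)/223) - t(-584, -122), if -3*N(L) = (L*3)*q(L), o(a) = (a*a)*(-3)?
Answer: -2236764962/635453 ≈ -3520.0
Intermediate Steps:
o(a) = -3*a² (o(a) = a²*(-3) = -3*a²)
t(H, f) = f/7
N(L) = -L² (N(L) = -L*3*L/3 = -3*L*L/3 = -L²)
N(o(20))/(204 - (-45287)/223) - t(-584, -122) = (-(-3*20²)²)/(204 - (-45287)/223) - (-122)/7 = (-(-3*400)²)/(204 - (-45287)/223) - 1*(-122/7) = (-1*(-1200)²)/(204 - 179*(-253/223)) + 122/7 = (-1*1440000)/(204 + 45287/223) + 122/7 = -1440000/90779/223 + 122/7 = -1440000*223/90779 + 122/7 = -321120000/90779 + 122/7 = -2236764962/635453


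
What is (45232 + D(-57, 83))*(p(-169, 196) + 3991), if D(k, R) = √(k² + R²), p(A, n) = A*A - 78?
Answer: 1468863968 + 32474*√10138 ≈ 1.4721e+9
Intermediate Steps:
p(A, n) = -78 + A² (p(A, n) = A² - 78 = -78 + A²)
D(k, R) = √(R² + k²)
(45232 + D(-57, 83))*(p(-169, 196) + 3991) = (45232 + √(83² + (-57)²))*((-78 + (-169)²) + 3991) = (45232 + √(6889 + 3249))*((-78 + 28561) + 3991) = (45232 + √10138)*(28483 + 3991) = (45232 + √10138)*32474 = 1468863968 + 32474*√10138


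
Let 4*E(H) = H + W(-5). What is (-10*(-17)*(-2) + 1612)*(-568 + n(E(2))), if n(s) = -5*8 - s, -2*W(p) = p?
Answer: -774807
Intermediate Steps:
W(p) = -p/2
E(H) = 5/8 + H/4 (E(H) = (H - 1/2*(-5))/4 = (H + 5/2)/4 = (5/2 + H)/4 = 5/8 + H/4)
n(s) = -40 - s
(-10*(-17)*(-2) + 1612)*(-568 + n(E(2))) = (-10*(-17)*(-2) + 1612)*(-568 + (-40 - (5/8 + (1/4)*2))) = (170*(-2) + 1612)*(-568 + (-40 - (5/8 + 1/2))) = (-340 + 1612)*(-568 + (-40 - 1*9/8)) = 1272*(-568 + (-40 - 9/8)) = 1272*(-568 - 329/8) = 1272*(-4873/8) = -774807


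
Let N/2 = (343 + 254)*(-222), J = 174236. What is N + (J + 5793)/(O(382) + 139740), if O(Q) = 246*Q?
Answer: -61949392387/233712 ≈ -2.6507e+5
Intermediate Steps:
N = -265068 (N = 2*((343 + 254)*(-222)) = 2*(597*(-222)) = 2*(-132534) = -265068)
N + (J + 5793)/(O(382) + 139740) = -265068 + (174236 + 5793)/(246*382 + 139740) = -265068 + 180029/(93972 + 139740) = -265068 + 180029/233712 = -61949392387/233712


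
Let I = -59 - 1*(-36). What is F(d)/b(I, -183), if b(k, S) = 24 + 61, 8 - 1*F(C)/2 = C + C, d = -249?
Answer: 1012/85 ≈ 11.906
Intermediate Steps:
F(C) = 16 - 4*C (F(C) = 16 - 2*(C + C) = 16 - 4*C)
I = -23 (I = -59 + 36 = -23)
b(k, S) = 85
F(d)/b(I, -183) = (16 - 4*(-249))/85 = (16 + 996)*(1/85) = 1012*(1/85) = 1012/85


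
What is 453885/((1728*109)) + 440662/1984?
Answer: 436979567/1946304 ≈ 224.52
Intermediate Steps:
453885/((1728*109)) + 440662/1984 = 453885/188352 + 440662*(1/1984) = 453885*(1/188352) + 220331/992 = 151295/62784 + 220331/992 = 436979567/1946304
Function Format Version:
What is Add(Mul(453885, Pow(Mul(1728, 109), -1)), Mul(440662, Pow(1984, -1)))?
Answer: Rational(436979567, 1946304) ≈ 224.52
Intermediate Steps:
Add(Mul(453885, Pow(Mul(1728, 109), -1)), Mul(440662, Pow(1984, -1))) = Add(Mul(453885, Pow(188352, -1)), Mul(440662, Rational(1, 1984))) = Add(Mul(453885, Rational(1, 188352)), Rational(220331, 992)) = Add(Rational(151295, 62784), Rational(220331, 992)) = Rational(436979567, 1946304)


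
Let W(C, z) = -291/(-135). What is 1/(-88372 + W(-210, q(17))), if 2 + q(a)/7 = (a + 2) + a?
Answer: -45/3976643 ≈ -1.1316e-5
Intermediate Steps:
q(a) = 14*a (q(a) = -14 + 7*((a + 2) + a) = -14 + 7*((2 + a) + a) = -14 + 7*(2 + 2*a) = -14 + (14 + 14*a) = 14*a)
W(C, z) = 97/45 (W(C, z) = -291*(-1/135) = 97/45)
1/(-88372 + W(-210, q(17))) = 1/(-88372 + 97/45) = 1/(-3976643/45) = -45/3976643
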